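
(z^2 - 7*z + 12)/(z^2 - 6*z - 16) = (-z^2 + 7*z - 12)/(-z^2 + 6*z + 16)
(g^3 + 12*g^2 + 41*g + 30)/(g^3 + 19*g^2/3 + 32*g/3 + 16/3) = 3*(g^2 + 11*g + 30)/(3*g^2 + 16*g + 16)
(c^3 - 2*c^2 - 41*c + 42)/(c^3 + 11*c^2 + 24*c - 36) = (c - 7)/(c + 6)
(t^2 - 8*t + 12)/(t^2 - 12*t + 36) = (t - 2)/(t - 6)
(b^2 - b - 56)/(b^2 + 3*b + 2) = (b^2 - b - 56)/(b^2 + 3*b + 2)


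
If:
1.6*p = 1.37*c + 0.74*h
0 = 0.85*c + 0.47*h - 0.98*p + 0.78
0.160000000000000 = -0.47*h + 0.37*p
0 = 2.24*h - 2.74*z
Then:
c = -26.93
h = -29.08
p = -36.51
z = -23.78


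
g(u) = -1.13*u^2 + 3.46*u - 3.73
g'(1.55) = -0.04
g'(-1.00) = 5.72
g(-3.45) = -29.12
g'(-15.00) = 37.36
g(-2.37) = -18.28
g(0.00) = -3.73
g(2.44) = -2.02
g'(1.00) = 1.20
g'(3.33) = -4.07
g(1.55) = -1.08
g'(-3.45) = 11.26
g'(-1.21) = 6.19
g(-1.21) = -9.57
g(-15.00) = -309.88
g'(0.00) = 3.46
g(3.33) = -4.74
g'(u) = 3.46 - 2.26*u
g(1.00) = -1.40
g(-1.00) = -8.32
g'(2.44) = -2.05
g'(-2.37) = 8.82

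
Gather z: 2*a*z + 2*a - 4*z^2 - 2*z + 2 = 2*a - 4*z^2 + z*(2*a - 2) + 2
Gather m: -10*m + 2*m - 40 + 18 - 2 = -8*m - 24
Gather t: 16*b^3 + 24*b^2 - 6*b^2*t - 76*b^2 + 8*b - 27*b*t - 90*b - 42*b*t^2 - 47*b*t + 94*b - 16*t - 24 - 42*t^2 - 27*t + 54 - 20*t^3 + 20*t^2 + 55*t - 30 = 16*b^3 - 52*b^2 + 12*b - 20*t^3 + t^2*(-42*b - 22) + t*(-6*b^2 - 74*b + 12)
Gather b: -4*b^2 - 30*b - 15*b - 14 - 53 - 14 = -4*b^2 - 45*b - 81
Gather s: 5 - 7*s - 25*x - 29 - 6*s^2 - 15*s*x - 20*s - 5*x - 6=-6*s^2 + s*(-15*x - 27) - 30*x - 30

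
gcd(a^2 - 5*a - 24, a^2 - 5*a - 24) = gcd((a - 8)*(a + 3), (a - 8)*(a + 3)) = a^2 - 5*a - 24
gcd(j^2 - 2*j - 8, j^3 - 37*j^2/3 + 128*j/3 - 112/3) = j - 4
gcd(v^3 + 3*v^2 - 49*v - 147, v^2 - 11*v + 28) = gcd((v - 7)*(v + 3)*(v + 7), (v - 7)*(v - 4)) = v - 7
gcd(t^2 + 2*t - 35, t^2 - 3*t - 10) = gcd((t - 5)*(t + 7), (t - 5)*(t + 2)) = t - 5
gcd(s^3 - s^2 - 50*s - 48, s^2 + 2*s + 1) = s + 1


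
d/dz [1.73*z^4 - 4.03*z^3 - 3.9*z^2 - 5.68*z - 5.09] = 6.92*z^3 - 12.09*z^2 - 7.8*z - 5.68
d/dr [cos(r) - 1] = -sin(r)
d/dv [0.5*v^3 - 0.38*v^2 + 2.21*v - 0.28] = 1.5*v^2 - 0.76*v + 2.21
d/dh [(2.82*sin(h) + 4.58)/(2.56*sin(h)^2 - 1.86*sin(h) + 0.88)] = (-7.2192*sin(h)^2 - 23.4496*sin(h) + 11.0004)*cos(h)/(6.5536*sin(h)^4 - 9.5232*sin(h)^3 + 7.9652*sin(h)^2 - 3.2736*sin(h) + 0.7744)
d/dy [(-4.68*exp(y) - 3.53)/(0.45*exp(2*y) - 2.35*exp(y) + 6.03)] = (2.106*exp(2*y) + 3.177*exp(y) - 36.5159)*exp(y)/(0.2025*exp(4*y) - 2.115*exp(3*y) + 10.9495*exp(2*y) - 28.341*exp(y) + 36.3609)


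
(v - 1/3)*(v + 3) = v^2 + 8*v/3 - 1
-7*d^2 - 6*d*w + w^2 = (-7*d + w)*(d + w)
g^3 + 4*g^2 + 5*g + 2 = (g + 1)^2*(g + 2)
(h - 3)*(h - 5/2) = h^2 - 11*h/2 + 15/2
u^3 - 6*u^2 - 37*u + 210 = (u - 7)*(u - 5)*(u + 6)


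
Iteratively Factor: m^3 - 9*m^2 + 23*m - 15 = (m - 1)*(m^2 - 8*m + 15) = (m - 3)*(m - 1)*(m - 5)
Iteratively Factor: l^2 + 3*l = (l + 3)*(l)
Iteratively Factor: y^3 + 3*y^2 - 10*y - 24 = (y + 2)*(y^2 + y - 12) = (y - 3)*(y + 2)*(y + 4)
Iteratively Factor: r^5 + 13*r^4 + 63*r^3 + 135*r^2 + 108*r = (r + 3)*(r^4 + 10*r^3 + 33*r^2 + 36*r) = (r + 3)^2*(r^3 + 7*r^2 + 12*r) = r*(r + 3)^2*(r^2 + 7*r + 12) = r*(r + 3)^2*(r + 4)*(r + 3)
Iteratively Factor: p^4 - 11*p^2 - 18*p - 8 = (p + 1)*(p^3 - p^2 - 10*p - 8) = (p + 1)*(p + 2)*(p^2 - 3*p - 4) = (p - 4)*(p + 1)*(p + 2)*(p + 1)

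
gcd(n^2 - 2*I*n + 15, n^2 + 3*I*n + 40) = n - 5*I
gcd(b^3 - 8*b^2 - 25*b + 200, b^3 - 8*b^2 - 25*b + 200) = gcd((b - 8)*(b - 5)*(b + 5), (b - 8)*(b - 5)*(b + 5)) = b^3 - 8*b^2 - 25*b + 200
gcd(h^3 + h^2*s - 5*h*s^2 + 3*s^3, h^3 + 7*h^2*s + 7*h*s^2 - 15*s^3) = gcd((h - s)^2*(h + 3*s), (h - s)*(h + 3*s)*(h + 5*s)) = -h^2 - 2*h*s + 3*s^2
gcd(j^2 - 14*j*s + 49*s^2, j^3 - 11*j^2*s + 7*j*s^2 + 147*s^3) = j^2 - 14*j*s + 49*s^2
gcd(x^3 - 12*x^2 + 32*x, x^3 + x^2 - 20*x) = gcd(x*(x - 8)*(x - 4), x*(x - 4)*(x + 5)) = x^2 - 4*x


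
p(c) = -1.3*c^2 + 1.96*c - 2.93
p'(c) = 1.96 - 2.6*c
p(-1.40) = -8.22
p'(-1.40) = 5.60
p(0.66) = -2.20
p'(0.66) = 0.24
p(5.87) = -36.22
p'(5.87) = -13.30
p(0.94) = -2.24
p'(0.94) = -0.48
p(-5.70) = -56.34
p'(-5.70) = 16.78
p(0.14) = -2.68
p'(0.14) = 1.60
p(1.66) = -3.26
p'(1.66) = -2.36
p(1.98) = -4.15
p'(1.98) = -3.19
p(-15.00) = -324.83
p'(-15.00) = 40.96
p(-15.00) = -324.83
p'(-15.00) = 40.96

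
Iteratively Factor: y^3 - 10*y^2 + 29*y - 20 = (y - 4)*(y^2 - 6*y + 5) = (y - 5)*(y - 4)*(y - 1)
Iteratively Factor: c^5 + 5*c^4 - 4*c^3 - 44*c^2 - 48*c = (c)*(c^4 + 5*c^3 - 4*c^2 - 44*c - 48) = c*(c - 3)*(c^3 + 8*c^2 + 20*c + 16) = c*(c - 3)*(c + 4)*(c^2 + 4*c + 4) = c*(c - 3)*(c + 2)*(c + 4)*(c + 2)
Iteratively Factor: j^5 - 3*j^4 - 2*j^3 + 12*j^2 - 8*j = (j)*(j^4 - 3*j^3 - 2*j^2 + 12*j - 8) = j*(j - 1)*(j^3 - 2*j^2 - 4*j + 8) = j*(j - 1)*(j + 2)*(j^2 - 4*j + 4) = j*(j - 2)*(j - 1)*(j + 2)*(j - 2)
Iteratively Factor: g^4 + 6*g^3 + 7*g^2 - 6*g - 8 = (g + 4)*(g^3 + 2*g^2 - g - 2) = (g - 1)*(g + 4)*(g^2 + 3*g + 2) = (g - 1)*(g + 2)*(g + 4)*(g + 1)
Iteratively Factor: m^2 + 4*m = (m)*(m + 4)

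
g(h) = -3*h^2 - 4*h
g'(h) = -6*h - 4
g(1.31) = -10.39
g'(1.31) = -11.86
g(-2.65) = -10.47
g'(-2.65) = 11.90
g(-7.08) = -122.06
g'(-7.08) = 38.48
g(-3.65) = -25.37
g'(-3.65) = 17.90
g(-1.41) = -0.32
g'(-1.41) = 4.46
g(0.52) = -2.89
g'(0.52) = -7.12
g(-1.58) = -1.17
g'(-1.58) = 5.48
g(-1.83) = -2.73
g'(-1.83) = 6.98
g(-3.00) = -15.00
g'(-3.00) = 14.00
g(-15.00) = -615.00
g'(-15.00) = 86.00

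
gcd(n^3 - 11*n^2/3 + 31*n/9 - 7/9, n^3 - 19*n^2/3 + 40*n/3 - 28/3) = n - 7/3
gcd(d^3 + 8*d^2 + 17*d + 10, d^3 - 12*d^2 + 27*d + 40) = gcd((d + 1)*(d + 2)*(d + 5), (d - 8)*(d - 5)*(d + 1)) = d + 1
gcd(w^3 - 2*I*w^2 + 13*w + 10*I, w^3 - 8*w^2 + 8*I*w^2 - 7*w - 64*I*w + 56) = w + I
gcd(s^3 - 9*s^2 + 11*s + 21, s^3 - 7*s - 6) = s^2 - 2*s - 3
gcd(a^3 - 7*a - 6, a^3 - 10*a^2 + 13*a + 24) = a^2 - 2*a - 3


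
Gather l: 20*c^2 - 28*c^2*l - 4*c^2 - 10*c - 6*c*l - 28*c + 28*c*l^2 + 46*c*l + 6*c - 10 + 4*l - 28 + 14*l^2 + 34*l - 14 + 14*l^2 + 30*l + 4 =16*c^2 - 32*c + l^2*(28*c + 28) + l*(-28*c^2 + 40*c + 68) - 48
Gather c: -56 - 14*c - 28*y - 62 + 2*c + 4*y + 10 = -12*c - 24*y - 108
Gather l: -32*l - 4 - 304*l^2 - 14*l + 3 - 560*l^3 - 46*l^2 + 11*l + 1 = -560*l^3 - 350*l^2 - 35*l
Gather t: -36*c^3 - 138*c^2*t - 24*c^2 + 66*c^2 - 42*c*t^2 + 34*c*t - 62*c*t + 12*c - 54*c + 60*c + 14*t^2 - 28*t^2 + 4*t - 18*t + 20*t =-36*c^3 + 42*c^2 + 18*c + t^2*(-42*c - 14) + t*(-138*c^2 - 28*c + 6)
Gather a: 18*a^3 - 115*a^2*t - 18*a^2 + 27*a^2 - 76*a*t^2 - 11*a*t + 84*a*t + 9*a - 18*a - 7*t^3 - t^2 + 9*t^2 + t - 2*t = 18*a^3 + a^2*(9 - 115*t) + a*(-76*t^2 + 73*t - 9) - 7*t^3 + 8*t^2 - t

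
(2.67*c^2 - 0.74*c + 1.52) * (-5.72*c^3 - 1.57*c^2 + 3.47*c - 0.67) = -15.2724*c^5 + 0.0408999999999997*c^4 + 1.7323*c^3 - 6.7431*c^2 + 5.7702*c - 1.0184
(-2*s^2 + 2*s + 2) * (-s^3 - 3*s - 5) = 2*s^5 - 2*s^4 + 4*s^3 + 4*s^2 - 16*s - 10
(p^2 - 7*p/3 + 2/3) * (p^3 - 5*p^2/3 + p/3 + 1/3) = p^5 - 4*p^4 + 44*p^3/9 - 14*p^2/9 - 5*p/9 + 2/9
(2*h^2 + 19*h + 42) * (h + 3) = 2*h^3 + 25*h^2 + 99*h + 126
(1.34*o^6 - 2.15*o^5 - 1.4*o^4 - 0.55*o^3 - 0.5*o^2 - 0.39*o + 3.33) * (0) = 0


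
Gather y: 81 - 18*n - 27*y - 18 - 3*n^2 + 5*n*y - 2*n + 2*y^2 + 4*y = -3*n^2 - 20*n + 2*y^2 + y*(5*n - 23) + 63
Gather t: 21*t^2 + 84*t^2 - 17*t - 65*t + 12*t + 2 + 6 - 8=105*t^2 - 70*t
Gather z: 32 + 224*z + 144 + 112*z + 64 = 336*z + 240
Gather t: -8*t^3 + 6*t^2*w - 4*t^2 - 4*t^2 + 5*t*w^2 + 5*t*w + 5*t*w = -8*t^3 + t^2*(6*w - 8) + t*(5*w^2 + 10*w)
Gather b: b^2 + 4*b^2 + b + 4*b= 5*b^2 + 5*b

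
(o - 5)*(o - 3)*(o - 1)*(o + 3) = o^4 - 6*o^3 - 4*o^2 + 54*o - 45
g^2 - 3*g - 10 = (g - 5)*(g + 2)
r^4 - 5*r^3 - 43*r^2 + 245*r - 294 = (r - 7)*(r - 3)*(r - 2)*(r + 7)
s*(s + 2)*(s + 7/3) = s^3 + 13*s^2/3 + 14*s/3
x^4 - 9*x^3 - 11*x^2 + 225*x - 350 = (x - 7)*(x - 5)*(x - 2)*(x + 5)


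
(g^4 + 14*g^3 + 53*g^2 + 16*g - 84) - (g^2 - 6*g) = g^4 + 14*g^3 + 52*g^2 + 22*g - 84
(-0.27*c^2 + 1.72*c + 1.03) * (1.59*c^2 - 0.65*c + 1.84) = -0.4293*c^4 + 2.9103*c^3 + 0.0229*c^2 + 2.4953*c + 1.8952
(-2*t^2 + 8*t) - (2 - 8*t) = -2*t^2 + 16*t - 2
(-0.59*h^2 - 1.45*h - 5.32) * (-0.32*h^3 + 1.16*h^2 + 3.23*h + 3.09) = 0.1888*h^5 - 0.2204*h^4 - 1.8853*h^3 - 12.6778*h^2 - 21.6641*h - 16.4388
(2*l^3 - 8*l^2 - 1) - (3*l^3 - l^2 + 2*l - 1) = -l^3 - 7*l^2 - 2*l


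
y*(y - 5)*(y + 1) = y^3 - 4*y^2 - 5*y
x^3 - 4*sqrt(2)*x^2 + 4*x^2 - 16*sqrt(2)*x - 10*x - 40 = (x + 4)*(x - 5*sqrt(2))*(x + sqrt(2))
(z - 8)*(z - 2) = z^2 - 10*z + 16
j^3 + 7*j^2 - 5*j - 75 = (j - 3)*(j + 5)^2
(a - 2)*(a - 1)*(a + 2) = a^3 - a^2 - 4*a + 4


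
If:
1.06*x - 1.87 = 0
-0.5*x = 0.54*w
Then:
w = -1.63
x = 1.76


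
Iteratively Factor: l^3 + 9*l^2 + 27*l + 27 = (l + 3)*(l^2 + 6*l + 9) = (l + 3)^2*(l + 3)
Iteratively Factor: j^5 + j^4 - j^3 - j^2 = (j)*(j^4 + j^3 - j^2 - j) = j*(j - 1)*(j^3 + 2*j^2 + j) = j*(j - 1)*(j + 1)*(j^2 + j) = j^2*(j - 1)*(j + 1)*(j + 1)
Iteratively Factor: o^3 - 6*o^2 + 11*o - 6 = (o - 2)*(o^2 - 4*o + 3) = (o - 2)*(o - 1)*(o - 3)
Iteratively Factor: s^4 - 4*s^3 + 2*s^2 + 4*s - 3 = (s + 1)*(s^3 - 5*s^2 + 7*s - 3) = (s - 1)*(s + 1)*(s^2 - 4*s + 3) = (s - 3)*(s - 1)*(s + 1)*(s - 1)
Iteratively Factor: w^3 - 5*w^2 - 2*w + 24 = (w - 4)*(w^2 - w - 6) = (w - 4)*(w + 2)*(w - 3)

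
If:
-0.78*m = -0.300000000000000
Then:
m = 0.38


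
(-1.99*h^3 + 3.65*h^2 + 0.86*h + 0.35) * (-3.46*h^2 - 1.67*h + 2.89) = 6.8854*h^5 - 9.3057*h^4 - 14.8222*h^3 + 7.9013*h^2 + 1.9009*h + 1.0115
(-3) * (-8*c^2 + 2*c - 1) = 24*c^2 - 6*c + 3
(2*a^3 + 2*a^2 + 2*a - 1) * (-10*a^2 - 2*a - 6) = -20*a^5 - 24*a^4 - 36*a^3 - 6*a^2 - 10*a + 6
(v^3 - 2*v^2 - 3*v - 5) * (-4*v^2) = -4*v^5 + 8*v^4 + 12*v^3 + 20*v^2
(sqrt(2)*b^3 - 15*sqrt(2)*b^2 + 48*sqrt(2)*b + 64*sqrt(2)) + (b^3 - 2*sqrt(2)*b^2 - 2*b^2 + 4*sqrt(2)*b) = b^3 + sqrt(2)*b^3 - 17*sqrt(2)*b^2 - 2*b^2 + 52*sqrt(2)*b + 64*sqrt(2)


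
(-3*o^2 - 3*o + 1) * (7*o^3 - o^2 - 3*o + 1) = -21*o^5 - 18*o^4 + 19*o^3 + 5*o^2 - 6*o + 1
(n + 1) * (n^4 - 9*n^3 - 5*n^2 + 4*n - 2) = n^5 - 8*n^4 - 14*n^3 - n^2 + 2*n - 2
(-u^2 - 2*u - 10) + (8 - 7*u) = -u^2 - 9*u - 2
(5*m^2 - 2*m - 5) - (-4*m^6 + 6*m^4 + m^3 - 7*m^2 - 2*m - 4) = 4*m^6 - 6*m^4 - m^3 + 12*m^2 - 1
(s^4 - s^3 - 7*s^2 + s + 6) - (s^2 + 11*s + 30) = s^4 - s^3 - 8*s^2 - 10*s - 24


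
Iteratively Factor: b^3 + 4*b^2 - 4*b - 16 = (b + 2)*(b^2 + 2*b - 8) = (b + 2)*(b + 4)*(b - 2)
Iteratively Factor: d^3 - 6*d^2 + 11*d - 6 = (d - 1)*(d^2 - 5*d + 6) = (d - 3)*(d - 1)*(d - 2)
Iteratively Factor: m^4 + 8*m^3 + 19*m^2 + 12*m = (m + 3)*(m^3 + 5*m^2 + 4*m) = m*(m + 3)*(m^2 + 5*m + 4) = m*(m + 1)*(m + 3)*(m + 4)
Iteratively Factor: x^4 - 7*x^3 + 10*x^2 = (x)*(x^3 - 7*x^2 + 10*x) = x^2*(x^2 - 7*x + 10) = x^2*(x - 2)*(x - 5)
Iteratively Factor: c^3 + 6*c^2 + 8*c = (c + 2)*(c^2 + 4*c) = (c + 2)*(c + 4)*(c)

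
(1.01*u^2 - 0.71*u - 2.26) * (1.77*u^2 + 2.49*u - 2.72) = 1.7877*u^4 + 1.2582*u^3 - 8.5153*u^2 - 3.6962*u + 6.1472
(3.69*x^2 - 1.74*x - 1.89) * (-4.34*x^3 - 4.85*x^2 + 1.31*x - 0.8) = -16.0146*x^5 - 10.3449*x^4 + 21.4755*x^3 + 3.9351*x^2 - 1.0839*x + 1.512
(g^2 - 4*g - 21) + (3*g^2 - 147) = 4*g^2 - 4*g - 168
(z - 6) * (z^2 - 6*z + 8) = z^3 - 12*z^2 + 44*z - 48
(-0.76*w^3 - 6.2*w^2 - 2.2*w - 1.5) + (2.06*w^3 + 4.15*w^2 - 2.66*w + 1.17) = 1.3*w^3 - 2.05*w^2 - 4.86*w - 0.33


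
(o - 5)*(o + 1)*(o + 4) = o^3 - 21*o - 20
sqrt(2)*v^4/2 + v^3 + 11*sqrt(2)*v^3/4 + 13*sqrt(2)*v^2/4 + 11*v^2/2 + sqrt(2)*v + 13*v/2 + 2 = (v + 1/2)*(v + 1)*(v + 4)*(sqrt(2)*v/2 + 1)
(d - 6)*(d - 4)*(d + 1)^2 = d^4 - 8*d^3 + 5*d^2 + 38*d + 24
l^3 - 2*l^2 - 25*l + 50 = (l - 5)*(l - 2)*(l + 5)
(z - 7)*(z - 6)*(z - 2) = z^3 - 15*z^2 + 68*z - 84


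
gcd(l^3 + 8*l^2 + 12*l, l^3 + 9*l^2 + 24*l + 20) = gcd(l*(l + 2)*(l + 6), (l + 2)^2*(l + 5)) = l + 2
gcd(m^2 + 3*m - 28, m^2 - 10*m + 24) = m - 4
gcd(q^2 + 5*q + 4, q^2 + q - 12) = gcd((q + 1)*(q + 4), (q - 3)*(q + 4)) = q + 4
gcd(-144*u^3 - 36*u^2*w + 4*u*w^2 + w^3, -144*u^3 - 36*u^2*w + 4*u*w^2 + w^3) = 144*u^3 + 36*u^2*w - 4*u*w^2 - w^3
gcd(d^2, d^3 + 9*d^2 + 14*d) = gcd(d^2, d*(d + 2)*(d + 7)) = d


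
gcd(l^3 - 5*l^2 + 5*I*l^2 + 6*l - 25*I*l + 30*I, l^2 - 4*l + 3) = l - 3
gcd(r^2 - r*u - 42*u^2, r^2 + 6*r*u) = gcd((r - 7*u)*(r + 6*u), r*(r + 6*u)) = r + 6*u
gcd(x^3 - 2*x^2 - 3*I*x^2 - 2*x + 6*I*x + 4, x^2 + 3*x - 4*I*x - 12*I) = 1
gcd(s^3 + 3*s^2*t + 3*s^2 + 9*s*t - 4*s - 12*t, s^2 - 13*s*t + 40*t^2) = 1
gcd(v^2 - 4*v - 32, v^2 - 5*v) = 1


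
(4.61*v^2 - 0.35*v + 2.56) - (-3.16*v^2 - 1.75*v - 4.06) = 7.77*v^2 + 1.4*v + 6.62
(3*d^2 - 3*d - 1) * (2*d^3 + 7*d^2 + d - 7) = 6*d^5 + 15*d^4 - 20*d^3 - 31*d^2 + 20*d + 7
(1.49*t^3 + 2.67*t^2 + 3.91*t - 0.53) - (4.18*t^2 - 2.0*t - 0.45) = 1.49*t^3 - 1.51*t^2 + 5.91*t - 0.08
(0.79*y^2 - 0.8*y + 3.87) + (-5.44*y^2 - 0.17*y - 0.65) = -4.65*y^2 - 0.97*y + 3.22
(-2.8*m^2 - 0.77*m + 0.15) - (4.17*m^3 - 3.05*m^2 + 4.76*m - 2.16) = -4.17*m^3 + 0.25*m^2 - 5.53*m + 2.31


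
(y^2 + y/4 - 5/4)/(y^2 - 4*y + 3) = (y + 5/4)/(y - 3)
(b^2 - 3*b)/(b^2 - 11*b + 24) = b/(b - 8)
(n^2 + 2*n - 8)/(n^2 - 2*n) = (n + 4)/n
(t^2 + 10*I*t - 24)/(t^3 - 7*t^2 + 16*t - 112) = (t + 6*I)/(t^2 - t*(7 + 4*I) + 28*I)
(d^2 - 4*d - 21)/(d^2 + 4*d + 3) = (d - 7)/(d + 1)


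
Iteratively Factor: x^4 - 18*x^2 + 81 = (x + 3)*(x^3 - 3*x^2 - 9*x + 27) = (x - 3)*(x + 3)*(x^2 - 9) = (x - 3)^2*(x + 3)*(x + 3)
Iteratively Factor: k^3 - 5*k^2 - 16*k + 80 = (k - 4)*(k^2 - k - 20) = (k - 5)*(k - 4)*(k + 4)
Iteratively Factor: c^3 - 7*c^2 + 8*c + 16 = (c - 4)*(c^2 - 3*c - 4) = (c - 4)^2*(c + 1)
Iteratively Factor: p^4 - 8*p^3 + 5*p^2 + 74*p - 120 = (p - 2)*(p^3 - 6*p^2 - 7*p + 60) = (p - 5)*(p - 2)*(p^2 - p - 12) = (p - 5)*(p - 2)*(p + 3)*(p - 4)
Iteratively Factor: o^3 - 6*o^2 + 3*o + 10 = (o - 5)*(o^2 - o - 2) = (o - 5)*(o + 1)*(o - 2)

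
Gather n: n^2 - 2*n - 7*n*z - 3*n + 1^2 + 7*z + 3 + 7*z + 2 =n^2 + n*(-7*z - 5) + 14*z + 6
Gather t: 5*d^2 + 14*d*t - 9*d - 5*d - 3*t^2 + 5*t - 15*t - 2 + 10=5*d^2 - 14*d - 3*t^2 + t*(14*d - 10) + 8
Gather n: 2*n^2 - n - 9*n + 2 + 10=2*n^2 - 10*n + 12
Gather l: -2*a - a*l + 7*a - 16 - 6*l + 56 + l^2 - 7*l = 5*a + l^2 + l*(-a - 13) + 40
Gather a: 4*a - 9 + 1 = 4*a - 8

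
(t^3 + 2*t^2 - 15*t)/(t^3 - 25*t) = (t - 3)/(t - 5)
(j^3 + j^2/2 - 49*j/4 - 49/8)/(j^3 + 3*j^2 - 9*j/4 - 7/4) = (j - 7/2)/(j - 1)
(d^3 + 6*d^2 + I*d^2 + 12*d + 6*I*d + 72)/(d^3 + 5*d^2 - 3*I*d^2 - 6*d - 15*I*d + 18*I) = (d + 4*I)/(d - 1)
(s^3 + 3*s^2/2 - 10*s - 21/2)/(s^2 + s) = s + 1/2 - 21/(2*s)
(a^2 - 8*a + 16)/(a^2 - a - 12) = (a - 4)/(a + 3)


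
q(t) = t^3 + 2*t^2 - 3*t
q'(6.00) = 129.00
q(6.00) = 270.00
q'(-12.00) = 381.00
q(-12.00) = -1404.00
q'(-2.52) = 5.97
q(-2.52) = 4.26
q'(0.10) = -2.57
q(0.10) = -0.28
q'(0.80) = 2.12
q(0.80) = -0.61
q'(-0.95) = -4.09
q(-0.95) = 3.80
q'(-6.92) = 112.98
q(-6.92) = -214.84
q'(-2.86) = 10.10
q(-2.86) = 1.55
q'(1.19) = 6.01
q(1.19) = 0.95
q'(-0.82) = -4.26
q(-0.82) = 3.25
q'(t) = 3*t^2 + 4*t - 3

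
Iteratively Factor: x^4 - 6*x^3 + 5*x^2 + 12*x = (x)*(x^3 - 6*x^2 + 5*x + 12) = x*(x - 4)*(x^2 - 2*x - 3) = x*(x - 4)*(x + 1)*(x - 3)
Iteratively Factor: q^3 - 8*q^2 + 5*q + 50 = (q - 5)*(q^2 - 3*q - 10) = (q - 5)*(q + 2)*(q - 5)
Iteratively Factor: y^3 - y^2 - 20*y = (y + 4)*(y^2 - 5*y) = y*(y + 4)*(y - 5)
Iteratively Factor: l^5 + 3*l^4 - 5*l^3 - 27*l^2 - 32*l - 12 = (l + 1)*(l^4 + 2*l^3 - 7*l^2 - 20*l - 12) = (l + 1)^2*(l^3 + l^2 - 8*l - 12) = (l - 3)*(l + 1)^2*(l^2 + 4*l + 4) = (l - 3)*(l + 1)^2*(l + 2)*(l + 2)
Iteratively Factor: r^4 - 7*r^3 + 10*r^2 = (r)*(r^3 - 7*r^2 + 10*r) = r*(r - 5)*(r^2 - 2*r) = r*(r - 5)*(r - 2)*(r)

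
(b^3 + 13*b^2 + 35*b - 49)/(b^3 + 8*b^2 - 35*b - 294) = (b - 1)/(b - 6)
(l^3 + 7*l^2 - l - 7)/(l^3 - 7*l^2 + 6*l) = (l^2 + 8*l + 7)/(l*(l - 6))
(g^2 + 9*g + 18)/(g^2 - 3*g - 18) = (g + 6)/(g - 6)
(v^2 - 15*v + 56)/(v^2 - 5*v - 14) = (v - 8)/(v + 2)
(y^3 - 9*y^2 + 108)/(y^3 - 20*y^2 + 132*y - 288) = (y + 3)/(y - 8)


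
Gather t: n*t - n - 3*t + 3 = -n + t*(n - 3) + 3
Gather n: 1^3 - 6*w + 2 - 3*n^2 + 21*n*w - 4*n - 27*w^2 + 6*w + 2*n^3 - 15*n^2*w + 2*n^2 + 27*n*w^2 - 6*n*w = 2*n^3 + n^2*(-15*w - 1) + n*(27*w^2 + 15*w - 4) - 27*w^2 + 3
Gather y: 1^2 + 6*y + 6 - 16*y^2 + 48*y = -16*y^2 + 54*y + 7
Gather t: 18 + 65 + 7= 90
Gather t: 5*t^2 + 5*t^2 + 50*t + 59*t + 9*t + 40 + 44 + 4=10*t^2 + 118*t + 88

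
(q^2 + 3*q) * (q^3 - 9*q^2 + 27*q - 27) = q^5 - 6*q^4 + 54*q^2 - 81*q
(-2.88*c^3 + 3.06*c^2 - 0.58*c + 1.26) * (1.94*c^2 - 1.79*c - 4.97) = -5.5872*c^5 + 11.0916*c^4 + 7.711*c^3 - 11.7256*c^2 + 0.6272*c - 6.2622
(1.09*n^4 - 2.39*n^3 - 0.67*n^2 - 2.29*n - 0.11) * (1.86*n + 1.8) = 2.0274*n^5 - 2.4834*n^4 - 5.5482*n^3 - 5.4654*n^2 - 4.3266*n - 0.198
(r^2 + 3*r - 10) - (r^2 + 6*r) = -3*r - 10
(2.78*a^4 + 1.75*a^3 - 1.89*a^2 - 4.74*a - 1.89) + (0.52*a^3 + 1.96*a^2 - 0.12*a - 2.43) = 2.78*a^4 + 2.27*a^3 + 0.0700000000000001*a^2 - 4.86*a - 4.32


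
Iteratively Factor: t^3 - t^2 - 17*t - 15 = (t + 3)*(t^2 - 4*t - 5) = (t + 1)*(t + 3)*(t - 5)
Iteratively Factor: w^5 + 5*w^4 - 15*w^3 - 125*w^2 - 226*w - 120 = (w + 2)*(w^4 + 3*w^3 - 21*w^2 - 83*w - 60) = (w + 2)*(w + 4)*(w^3 - w^2 - 17*w - 15) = (w + 1)*(w + 2)*(w + 4)*(w^2 - 2*w - 15) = (w - 5)*(w + 1)*(w + 2)*(w + 4)*(w + 3)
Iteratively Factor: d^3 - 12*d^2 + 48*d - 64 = (d - 4)*(d^2 - 8*d + 16) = (d - 4)^2*(d - 4)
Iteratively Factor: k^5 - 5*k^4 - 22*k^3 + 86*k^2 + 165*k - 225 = (k - 5)*(k^4 - 22*k^2 - 24*k + 45) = (k - 5)*(k - 1)*(k^3 + k^2 - 21*k - 45) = (k - 5)^2*(k - 1)*(k^2 + 6*k + 9) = (k - 5)^2*(k - 1)*(k + 3)*(k + 3)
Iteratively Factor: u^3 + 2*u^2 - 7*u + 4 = (u - 1)*(u^2 + 3*u - 4) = (u - 1)^2*(u + 4)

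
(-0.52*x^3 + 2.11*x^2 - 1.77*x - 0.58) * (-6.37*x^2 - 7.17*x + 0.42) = 3.3124*x^5 - 9.7123*x^4 - 4.0722*x^3 + 17.2717*x^2 + 3.4152*x - 0.2436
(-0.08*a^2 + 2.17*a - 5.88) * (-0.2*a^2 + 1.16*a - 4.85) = 0.016*a^4 - 0.5268*a^3 + 4.0812*a^2 - 17.3453*a + 28.518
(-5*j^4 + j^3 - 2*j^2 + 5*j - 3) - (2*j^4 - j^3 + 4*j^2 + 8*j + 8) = -7*j^4 + 2*j^3 - 6*j^2 - 3*j - 11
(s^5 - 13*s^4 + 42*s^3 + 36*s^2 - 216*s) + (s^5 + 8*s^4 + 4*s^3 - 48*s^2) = 2*s^5 - 5*s^4 + 46*s^3 - 12*s^2 - 216*s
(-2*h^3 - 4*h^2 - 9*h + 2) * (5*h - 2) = -10*h^4 - 16*h^3 - 37*h^2 + 28*h - 4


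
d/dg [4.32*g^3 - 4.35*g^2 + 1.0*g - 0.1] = 12.96*g^2 - 8.7*g + 1.0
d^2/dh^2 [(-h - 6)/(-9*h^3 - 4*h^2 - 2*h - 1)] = 2*((h + 6)*(27*h^2 + 8*h + 2)^2 - (27*h^2 + 8*h + (h + 6)*(27*h + 4) + 2)*(9*h^3 + 4*h^2 + 2*h + 1))/(9*h^3 + 4*h^2 + 2*h + 1)^3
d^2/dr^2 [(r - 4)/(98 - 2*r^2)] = (4*r^2*(4 - r) + (3*r - 4)*(r^2 - 49))/(r^2 - 49)^3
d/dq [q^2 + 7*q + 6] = 2*q + 7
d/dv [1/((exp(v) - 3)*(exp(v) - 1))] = 2*(2 - exp(v))*exp(v)/(exp(4*v) - 8*exp(3*v) + 22*exp(2*v) - 24*exp(v) + 9)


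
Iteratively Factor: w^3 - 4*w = (w)*(w^2 - 4) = w*(w - 2)*(w + 2)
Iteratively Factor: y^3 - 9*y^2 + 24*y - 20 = (y - 2)*(y^2 - 7*y + 10) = (y - 5)*(y - 2)*(y - 2)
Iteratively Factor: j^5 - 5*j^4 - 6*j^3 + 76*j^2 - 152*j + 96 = (j - 2)*(j^4 - 3*j^3 - 12*j^2 + 52*j - 48) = (j - 2)^2*(j^3 - j^2 - 14*j + 24) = (j - 3)*(j - 2)^2*(j^2 + 2*j - 8) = (j - 3)*(j - 2)^2*(j + 4)*(j - 2)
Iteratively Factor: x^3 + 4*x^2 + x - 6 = (x + 3)*(x^2 + x - 2) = (x - 1)*(x + 3)*(x + 2)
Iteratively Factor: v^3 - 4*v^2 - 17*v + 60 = (v - 3)*(v^2 - v - 20) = (v - 3)*(v + 4)*(v - 5)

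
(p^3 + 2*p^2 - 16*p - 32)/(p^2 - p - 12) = (p^2 + 6*p + 8)/(p + 3)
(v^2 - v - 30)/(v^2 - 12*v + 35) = (v^2 - v - 30)/(v^2 - 12*v + 35)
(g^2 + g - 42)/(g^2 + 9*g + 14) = (g - 6)/(g + 2)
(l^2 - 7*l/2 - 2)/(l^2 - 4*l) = (l + 1/2)/l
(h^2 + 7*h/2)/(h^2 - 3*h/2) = (2*h + 7)/(2*h - 3)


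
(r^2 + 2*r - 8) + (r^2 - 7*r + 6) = 2*r^2 - 5*r - 2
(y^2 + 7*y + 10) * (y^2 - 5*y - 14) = y^4 + 2*y^3 - 39*y^2 - 148*y - 140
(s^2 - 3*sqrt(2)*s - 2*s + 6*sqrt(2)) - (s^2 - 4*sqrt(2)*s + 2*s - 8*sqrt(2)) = -4*s + sqrt(2)*s + 14*sqrt(2)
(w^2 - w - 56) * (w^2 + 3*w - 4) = w^4 + 2*w^3 - 63*w^2 - 164*w + 224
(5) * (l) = 5*l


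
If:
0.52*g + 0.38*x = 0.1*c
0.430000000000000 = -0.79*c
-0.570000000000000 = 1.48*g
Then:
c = -0.54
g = -0.39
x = 0.38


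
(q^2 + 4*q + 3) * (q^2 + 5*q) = q^4 + 9*q^3 + 23*q^2 + 15*q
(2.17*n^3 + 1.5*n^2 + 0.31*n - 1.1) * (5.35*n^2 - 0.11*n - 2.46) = 11.6095*n^5 + 7.7863*n^4 - 3.8447*n^3 - 9.6091*n^2 - 0.6416*n + 2.706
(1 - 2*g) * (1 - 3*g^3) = 6*g^4 - 3*g^3 - 2*g + 1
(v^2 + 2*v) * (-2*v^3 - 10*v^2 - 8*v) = -2*v^5 - 14*v^4 - 28*v^3 - 16*v^2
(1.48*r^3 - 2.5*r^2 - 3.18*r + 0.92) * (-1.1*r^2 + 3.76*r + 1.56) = -1.628*r^5 + 8.3148*r^4 - 3.5932*r^3 - 16.8688*r^2 - 1.5016*r + 1.4352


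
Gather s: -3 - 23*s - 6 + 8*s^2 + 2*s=8*s^2 - 21*s - 9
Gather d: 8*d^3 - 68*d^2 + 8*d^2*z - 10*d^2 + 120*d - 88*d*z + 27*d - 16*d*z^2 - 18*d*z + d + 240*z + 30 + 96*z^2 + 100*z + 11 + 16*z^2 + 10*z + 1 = 8*d^3 + d^2*(8*z - 78) + d*(-16*z^2 - 106*z + 148) + 112*z^2 + 350*z + 42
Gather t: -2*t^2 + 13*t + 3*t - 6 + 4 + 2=-2*t^2 + 16*t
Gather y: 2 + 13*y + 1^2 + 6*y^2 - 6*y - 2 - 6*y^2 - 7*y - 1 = 0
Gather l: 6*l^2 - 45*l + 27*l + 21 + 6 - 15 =6*l^2 - 18*l + 12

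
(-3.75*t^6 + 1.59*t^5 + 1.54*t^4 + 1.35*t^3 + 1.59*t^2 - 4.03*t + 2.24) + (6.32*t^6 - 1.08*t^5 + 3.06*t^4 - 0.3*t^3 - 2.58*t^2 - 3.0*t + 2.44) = 2.57*t^6 + 0.51*t^5 + 4.6*t^4 + 1.05*t^3 - 0.99*t^2 - 7.03*t + 4.68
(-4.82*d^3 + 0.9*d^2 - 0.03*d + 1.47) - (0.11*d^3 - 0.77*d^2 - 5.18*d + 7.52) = -4.93*d^3 + 1.67*d^2 + 5.15*d - 6.05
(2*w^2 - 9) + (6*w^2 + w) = 8*w^2 + w - 9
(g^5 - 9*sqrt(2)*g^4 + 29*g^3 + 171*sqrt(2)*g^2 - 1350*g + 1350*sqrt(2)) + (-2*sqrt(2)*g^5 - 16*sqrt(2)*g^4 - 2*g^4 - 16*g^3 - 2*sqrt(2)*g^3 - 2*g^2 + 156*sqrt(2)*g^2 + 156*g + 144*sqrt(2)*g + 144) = -2*sqrt(2)*g^5 + g^5 - 25*sqrt(2)*g^4 - 2*g^4 - 2*sqrt(2)*g^3 + 13*g^3 - 2*g^2 + 327*sqrt(2)*g^2 - 1194*g + 144*sqrt(2)*g + 144 + 1350*sqrt(2)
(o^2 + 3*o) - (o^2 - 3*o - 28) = 6*o + 28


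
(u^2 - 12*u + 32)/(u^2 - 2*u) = (u^2 - 12*u + 32)/(u*(u - 2))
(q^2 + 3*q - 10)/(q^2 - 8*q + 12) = (q + 5)/(q - 6)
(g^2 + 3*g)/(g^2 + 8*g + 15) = g/(g + 5)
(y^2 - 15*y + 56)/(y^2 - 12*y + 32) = (y - 7)/(y - 4)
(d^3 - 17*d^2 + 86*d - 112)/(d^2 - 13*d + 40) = (d^2 - 9*d + 14)/(d - 5)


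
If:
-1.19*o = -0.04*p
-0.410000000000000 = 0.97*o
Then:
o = -0.42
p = -12.57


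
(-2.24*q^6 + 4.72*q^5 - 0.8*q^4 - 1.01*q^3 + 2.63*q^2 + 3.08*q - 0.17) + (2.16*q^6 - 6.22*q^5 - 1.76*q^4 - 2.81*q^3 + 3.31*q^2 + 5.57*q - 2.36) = -0.0800000000000001*q^6 - 1.5*q^5 - 2.56*q^4 - 3.82*q^3 + 5.94*q^2 + 8.65*q - 2.53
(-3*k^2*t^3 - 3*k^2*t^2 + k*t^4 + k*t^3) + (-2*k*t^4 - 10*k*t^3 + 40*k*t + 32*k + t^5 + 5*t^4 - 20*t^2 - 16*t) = -3*k^2*t^3 - 3*k^2*t^2 - k*t^4 - 9*k*t^3 + 40*k*t + 32*k + t^5 + 5*t^4 - 20*t^2 - 16*t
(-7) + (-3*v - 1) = -3*v - 8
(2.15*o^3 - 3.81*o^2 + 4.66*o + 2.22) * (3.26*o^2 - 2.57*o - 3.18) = 7.009*o^5 - 17.9461*o^4 + 18.1463*o^3 + 7.3768*o^2 - 20.5242*o - 7.0596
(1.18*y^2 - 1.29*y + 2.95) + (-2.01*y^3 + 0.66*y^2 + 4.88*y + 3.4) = -2.01*y^3 + 1.84*y^2 + 3.59*y + 6.35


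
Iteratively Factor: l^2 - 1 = (l + 1)*(l - 1)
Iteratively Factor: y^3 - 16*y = (y + 4)*(y^2 - 4*y) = y*(y + 4)*(y - 4)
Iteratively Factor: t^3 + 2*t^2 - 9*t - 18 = (t + 3)*(t^2 - t - 6) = (t + 2)*(t + 3)*(t - 3)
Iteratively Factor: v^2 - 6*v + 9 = (v - 3)*(v - 3)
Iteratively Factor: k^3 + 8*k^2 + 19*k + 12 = (k + 3)*(k^2 + 5*k + 4) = (k + 1)*(k + 3)*(k + 4)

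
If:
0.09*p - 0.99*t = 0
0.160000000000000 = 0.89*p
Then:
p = 0.18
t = 0.02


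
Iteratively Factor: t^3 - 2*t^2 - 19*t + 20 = (t - 1)*(t^2 - t - 20) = (t - 1)*(t + 4)*(t - 5)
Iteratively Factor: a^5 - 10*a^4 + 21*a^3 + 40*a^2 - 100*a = (a)*(a^4 - 10*a^3 + 21*a^2 + 40*a - 100) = a*(a - 2)*(a^3 - 8*a^2 + 5*a + 50) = a*(a - 2)*(a + 2)*(a^2 - 10*a + 25) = a*(a - 5)*(a - 2)*(a + 2)*(a - 5)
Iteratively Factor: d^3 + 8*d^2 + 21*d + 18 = (d + 3)*(d^2 + 5*d + 6) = (d + 3)^2*(d + 2)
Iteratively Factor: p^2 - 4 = (p + 2)*(p - 2)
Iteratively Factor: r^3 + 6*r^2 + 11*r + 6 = (r + 3)*(r^2 + 3*r + 2) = (r + 1)*(r + 3)*(r + 2)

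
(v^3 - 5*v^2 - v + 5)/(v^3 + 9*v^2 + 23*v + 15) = (v^2 - 6*v + 5)/(v^2 + 8*v + 15)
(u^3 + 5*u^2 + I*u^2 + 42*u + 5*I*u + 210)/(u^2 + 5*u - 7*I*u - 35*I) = (u^2 + I*u + 42)/(u - 7*I)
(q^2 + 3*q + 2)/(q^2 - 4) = (q + 1)/(q - 2)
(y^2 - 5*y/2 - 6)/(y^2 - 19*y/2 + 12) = (2*y^2 - 5*y - 12)/(2*y^2 - 19*y + 24)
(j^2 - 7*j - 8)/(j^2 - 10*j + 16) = (j + 1)/(j - 2)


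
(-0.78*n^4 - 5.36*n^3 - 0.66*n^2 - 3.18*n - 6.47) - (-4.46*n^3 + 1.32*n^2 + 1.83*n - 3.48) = -0.78*n^4 - 0.9*n^3 - 1.98*n^2 - 5.01*n - 2.99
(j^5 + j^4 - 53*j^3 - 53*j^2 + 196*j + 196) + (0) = j^5 + j^4 - 53*j^3 - 53*j^2 + 196*j + 196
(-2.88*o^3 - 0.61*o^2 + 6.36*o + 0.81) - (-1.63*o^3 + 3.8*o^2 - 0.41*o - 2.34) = -1.25*o^3 - 4.41*o^2 + 6.77*o + 3.15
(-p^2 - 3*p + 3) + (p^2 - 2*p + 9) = 12 - 5*p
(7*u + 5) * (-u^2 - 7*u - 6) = -7*u^3 - 54*u^2 - 77*u - 30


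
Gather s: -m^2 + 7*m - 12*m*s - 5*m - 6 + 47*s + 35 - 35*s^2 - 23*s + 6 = -m^2 + 2*m - 35*s^2 + s*(24 - 12*m) + 35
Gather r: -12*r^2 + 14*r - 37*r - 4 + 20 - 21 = -12*r^2 - 23*r - 5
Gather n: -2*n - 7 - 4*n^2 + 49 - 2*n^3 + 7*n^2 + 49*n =-2*n^3 + 3*n^2 + 47*n + 42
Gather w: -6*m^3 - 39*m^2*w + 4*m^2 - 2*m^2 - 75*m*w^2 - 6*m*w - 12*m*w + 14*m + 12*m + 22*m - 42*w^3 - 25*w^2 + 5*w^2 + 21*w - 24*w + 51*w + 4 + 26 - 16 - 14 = -6*m^3 + 2*m^2 + 48*m - 42*w^3 + w^2*(-75*m - 20) + w*(-39*m^2 - 18*m + 48)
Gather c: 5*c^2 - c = 5*c^2 - c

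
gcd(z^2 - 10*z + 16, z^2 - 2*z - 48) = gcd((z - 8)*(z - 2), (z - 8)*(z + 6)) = z - 8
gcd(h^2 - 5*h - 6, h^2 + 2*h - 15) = 1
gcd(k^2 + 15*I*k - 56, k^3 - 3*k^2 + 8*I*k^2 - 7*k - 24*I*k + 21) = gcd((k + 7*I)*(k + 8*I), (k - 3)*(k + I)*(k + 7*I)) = k + 7*I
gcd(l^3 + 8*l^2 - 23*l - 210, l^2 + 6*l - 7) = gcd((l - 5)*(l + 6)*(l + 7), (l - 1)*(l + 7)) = l + 7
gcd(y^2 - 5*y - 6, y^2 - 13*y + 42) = y - 6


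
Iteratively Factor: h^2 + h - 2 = (h + 2)*(h - 1)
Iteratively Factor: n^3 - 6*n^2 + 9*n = (n - 3)*(n^2 - 3*n) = n*(n - 3)*(n - 3)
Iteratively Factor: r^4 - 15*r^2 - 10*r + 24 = (r + 3)*(r^3 - 3*r^2 - 6*r + 8) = (r - 4)*(r + 3)*(r^2 + r - 2) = (r - 4)*(r + 2)*(r + 3)*(r - 1)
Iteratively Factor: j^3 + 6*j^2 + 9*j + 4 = (j + 1)*(j^2 + 5*j + 4) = (j + 1)^2*(j + 4)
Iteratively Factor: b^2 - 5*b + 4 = (b - 4)*(b - 1)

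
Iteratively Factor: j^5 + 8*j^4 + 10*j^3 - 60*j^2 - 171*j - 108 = (j + 3)*(j^4 + 5*j^3 - 5*j^2 - 45*j - 36) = (j + 3)^2*(j^3 + 2*j^2 - 11*j - 12) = (j + 1)*(j + 3)^2*(j^2 + j - 12) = (j - 3)*(j + 1)*(j + 3)^2*(j + 4)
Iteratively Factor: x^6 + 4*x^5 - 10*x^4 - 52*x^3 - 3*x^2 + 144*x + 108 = (x + 2)*(x^5 + 2*x^4 - 14*x^3 - 24*x^2 + 45*x + 54) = (x + 2)*(x + 3)*(x^4 - x^3 - 11*x^2 + 9*x + 18) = (x - 2)*(x + 2)*(x + 3)*(x^3 + x^2 - 9*x - 9) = (x - 3)*(x - 2)*(x + 2)*(x + 3)*(x^2 + 4*x + 3) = (x - 3)*(x - 2)*(x + 1)*(x + 2)*(x + 3)*(x + 3)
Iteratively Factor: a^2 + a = (a)*(a + 1)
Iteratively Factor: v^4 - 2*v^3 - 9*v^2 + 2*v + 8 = (v - 1)*(v^3 - v^2 - 10*v - 8) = (v - 1)*(v + 1)*(v^2 - 2*v - 8) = (v - 4)*(v - 1)*(v + 1)*(v + 2)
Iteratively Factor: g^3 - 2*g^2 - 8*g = (g)*(g^2 - 2*g - 8) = g*(g - 4)*(g + 2)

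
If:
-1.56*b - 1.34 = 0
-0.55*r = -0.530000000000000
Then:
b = -0.86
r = 0.96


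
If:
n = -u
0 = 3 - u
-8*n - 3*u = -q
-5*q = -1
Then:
No Solution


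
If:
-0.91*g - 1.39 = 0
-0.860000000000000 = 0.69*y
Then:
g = -1.53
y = -1.25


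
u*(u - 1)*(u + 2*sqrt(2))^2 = u^4 - u^3 + 4*sqrt(2)*u^3 - 4*sqrt(2)*u^2 + 8*u^2 - 8*u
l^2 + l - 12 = (l - 3)*(l + 4)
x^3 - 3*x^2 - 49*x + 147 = (x - 7)*(x - 3)*(x + 7)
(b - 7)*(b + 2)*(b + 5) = b^3 - 39*b - 70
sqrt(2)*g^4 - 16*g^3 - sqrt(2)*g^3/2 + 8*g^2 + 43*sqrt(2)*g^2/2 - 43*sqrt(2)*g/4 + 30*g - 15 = (g - 1/2)*(g - 6*sqrt(2))*(g - 5*sqrt(2)/2)*(sqrt(2)*g + 1)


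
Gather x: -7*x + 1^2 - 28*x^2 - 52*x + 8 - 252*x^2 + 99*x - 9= -280*x^2 + 40*x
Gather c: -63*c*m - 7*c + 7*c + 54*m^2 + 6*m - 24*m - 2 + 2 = -63*c*m + 54*m^2 - 18*m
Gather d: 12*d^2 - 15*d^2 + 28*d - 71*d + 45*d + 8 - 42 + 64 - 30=-3*d^2 + 2*d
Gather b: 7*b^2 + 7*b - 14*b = 7*b^2 - 7*b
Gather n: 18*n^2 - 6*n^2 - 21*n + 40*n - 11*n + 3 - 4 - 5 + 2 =12*n^2 + 8*n - 4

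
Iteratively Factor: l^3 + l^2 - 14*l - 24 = (l - 4)*(l^2 + 5*l + 6) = (l - 4)*(l + 2)*(l + 3)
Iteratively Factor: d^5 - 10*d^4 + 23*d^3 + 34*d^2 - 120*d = (d)*(d^4 - 10*d^3 + 23*d^2 + 34*d - 120) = d*(d - 4)*(d^3 - 6*d^2 - d + 30) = d*(d - 5)*(d - 4)*(d^2 - d - 6) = d*(d - 5)*(d - 4)*(d + 2)*(d - 3)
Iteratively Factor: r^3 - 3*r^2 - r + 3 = (r - 3)*(r^2 - 1) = (r - 3)*(r + 1)*(r - 1)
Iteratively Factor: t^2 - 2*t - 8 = (t - 4)*(t + 2)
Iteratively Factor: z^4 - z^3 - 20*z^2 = (z - 5)*(z^3 + 4*z^2) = (z - 5)*(z + 4)*(z^2) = z*(z - 5)*(z + 4)*(z)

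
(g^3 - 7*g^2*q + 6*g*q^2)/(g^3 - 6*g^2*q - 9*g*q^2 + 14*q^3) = g*(-g + 6*q)/(-g^2 + 5*g*q + 14*q^2)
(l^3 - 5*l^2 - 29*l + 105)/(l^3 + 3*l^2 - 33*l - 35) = (l^3 - 5*l^2 - 29*l + 105)/(l^3 + 3*l^2 - 33*l - 35)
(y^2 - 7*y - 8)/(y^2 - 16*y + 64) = (y + 1)/(y - 8)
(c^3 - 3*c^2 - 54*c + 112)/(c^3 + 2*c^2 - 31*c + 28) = (c^2 - 10*c + 16)/(c^2 - 5*c + 4)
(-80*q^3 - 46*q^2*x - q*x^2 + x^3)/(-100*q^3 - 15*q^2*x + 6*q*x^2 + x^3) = (-16*q^2 - 6*q*x + x^2)/(-20*q^2 + q*x + x^2)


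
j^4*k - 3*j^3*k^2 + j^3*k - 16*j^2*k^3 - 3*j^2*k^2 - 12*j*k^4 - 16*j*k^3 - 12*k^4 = (j - 6*k)*(j + k)*(j + 2*k)*(j*k + k)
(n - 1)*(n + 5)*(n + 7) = n^3 + 11*n^2 + 23*n - 35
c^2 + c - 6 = (c - 2)*(c + 3)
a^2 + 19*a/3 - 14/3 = (a - 2/3)*(a + 7)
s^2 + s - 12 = (s - 3)*(s + 4)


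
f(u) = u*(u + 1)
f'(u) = 2*u + 1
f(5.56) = 36.47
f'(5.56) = 12.12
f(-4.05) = 12.35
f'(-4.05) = -7.10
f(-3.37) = 7.99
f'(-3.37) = -5.74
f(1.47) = 3.63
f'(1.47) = 3.94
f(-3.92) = 11.45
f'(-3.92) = -6.84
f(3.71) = 17.47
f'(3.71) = 8.42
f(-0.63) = -0.23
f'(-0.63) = -0.26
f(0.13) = 0.15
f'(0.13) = 1.26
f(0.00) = 0.00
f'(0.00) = 1.00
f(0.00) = 0.00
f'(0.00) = 1.00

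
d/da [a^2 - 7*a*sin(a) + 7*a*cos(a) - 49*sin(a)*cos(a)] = -7*sqrt(2)*a*sin(a + pi/4) + 2*a - 49*cos(2*a) + 7*sqrt(2)*cos(a + pi/4)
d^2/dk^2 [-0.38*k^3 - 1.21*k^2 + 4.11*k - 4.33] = -2.28*k - 2.42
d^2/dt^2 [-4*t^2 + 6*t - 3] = -8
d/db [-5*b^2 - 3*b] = -10*b - 3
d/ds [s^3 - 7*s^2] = s*(3*s - 14)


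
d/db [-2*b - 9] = -2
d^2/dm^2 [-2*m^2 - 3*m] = -4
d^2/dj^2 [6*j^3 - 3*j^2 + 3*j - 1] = 36*j - 6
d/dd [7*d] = 7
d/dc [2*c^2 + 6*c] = 4*c + 6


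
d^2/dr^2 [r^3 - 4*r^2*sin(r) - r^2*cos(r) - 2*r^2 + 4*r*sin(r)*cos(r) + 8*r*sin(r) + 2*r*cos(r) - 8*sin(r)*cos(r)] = 4*r^2*sin(r) + r^2*cos(r) - 4*r*sin(r) - 8*r*sin(2*r) - 18*r*cos(r) + 6*r - 12*sin(r) + 16*sin(2*r) + 14*cos(r) + 8*cos(2*r) - 4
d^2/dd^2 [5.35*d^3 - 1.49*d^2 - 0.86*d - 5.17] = 32.1*d - 2.98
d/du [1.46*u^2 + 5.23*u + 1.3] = 2.92*u + 5.23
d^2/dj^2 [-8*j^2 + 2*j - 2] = -16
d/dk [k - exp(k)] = 1 - exp(k)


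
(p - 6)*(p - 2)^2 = p^3 - 10*p^2 + 28*p - 24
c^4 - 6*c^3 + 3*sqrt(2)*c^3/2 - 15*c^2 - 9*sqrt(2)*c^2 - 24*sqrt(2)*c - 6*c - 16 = (c - 8)*(c + 2)*(c + sqrt(2)/2)*(c + sqrt(2))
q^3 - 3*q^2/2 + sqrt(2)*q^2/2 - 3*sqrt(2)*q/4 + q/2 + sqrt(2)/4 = (q - 1)*(q - 1/2)*(q + sqrt(2)/2)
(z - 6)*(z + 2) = z^2 - 4*z - 12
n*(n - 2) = n^2 - 2*n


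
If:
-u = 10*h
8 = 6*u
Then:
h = -2/15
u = 4/3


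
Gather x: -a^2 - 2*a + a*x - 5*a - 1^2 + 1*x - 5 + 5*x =-a^2 - 7*a + x*(a + 6) - 6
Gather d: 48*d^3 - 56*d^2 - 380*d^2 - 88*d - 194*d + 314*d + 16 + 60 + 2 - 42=48*d^3 - 436*d^2 + 32*d + 36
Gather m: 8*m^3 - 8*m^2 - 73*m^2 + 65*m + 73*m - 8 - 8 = 8*m^3 - 81*m^2 + 138*m - 16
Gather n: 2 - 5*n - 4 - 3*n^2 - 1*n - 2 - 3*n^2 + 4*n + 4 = -6*n^2 - 2*n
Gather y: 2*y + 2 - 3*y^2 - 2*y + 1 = 3 - 3*y^2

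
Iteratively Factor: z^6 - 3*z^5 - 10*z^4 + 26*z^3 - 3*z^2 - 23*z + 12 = (z - 4)*(z^5 + z^4 - 6*z^3 + 2*z^2 + 5*z - 3) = (z - 4)*(z + 3)*(z^4 - 2*z^3 + 2*z - 1) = (z - 4)*(z + 1)*(z + 3)*(z^3 - 3*z^2 + 3*z - 1) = (z - 4)*(z - 1)*(z + 1)*(z + 3)*(z^2 - 2*z + 1) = (z - 4)*(z - 1)^2*(z + 1)*(z + 3)*(z - 1)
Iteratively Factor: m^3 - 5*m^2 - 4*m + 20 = (m + 2)*(m^2 - 7*m + 10) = (m - 2)*(m + 2)*(m - 5)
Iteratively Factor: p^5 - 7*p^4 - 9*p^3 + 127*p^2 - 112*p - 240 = (p + 4)*(p^4 - 11*p^3 + 35*p^2 - 13*p - 60) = (p - 3)*(p + 4)*(p^3 - 8*p^2 + 11*p + 20) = (p - 5)*(p - 3)*(p + 4)*(p^2 - 3*p - 4) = (p - 5)*(p - 4)*(p - 3)*(p + 4)*(p + 1)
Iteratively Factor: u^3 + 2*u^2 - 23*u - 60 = (u - 5)*(u^2 + 7*u + 12) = (u - 5)*(u + 3)*(u + 4)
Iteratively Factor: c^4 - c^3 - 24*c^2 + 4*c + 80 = (c - 2)*(c^3 + c^2 - 22*c - 40) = (c - 2)*(c + 4)*(c^2 - 3*c - 10) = (c - 2)*(c + 2)*(c + 4)*(c - 5)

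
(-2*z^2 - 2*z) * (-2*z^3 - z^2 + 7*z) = 4*z^5 + 6*z^4 - 12*z^3 - 14*z^2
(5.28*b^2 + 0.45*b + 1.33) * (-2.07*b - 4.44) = -10.9296*b^3 - 24.3747*b^2 - 4.7511*b - 5.9052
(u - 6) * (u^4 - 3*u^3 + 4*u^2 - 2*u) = u^5 - 9*u^4 + 22*u^3 - 26*u^2 + 12*u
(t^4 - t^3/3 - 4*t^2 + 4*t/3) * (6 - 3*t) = -3*t^5 + 7*t^4 + 10*t^3 - 28*t^2 + 8*t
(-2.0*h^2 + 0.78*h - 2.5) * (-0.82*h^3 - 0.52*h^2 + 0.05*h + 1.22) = 1.64*h^5 + 0.4004*h^4 + 1.5444*h^3 - 1.101*h^2 + 0.8266*h - 3.05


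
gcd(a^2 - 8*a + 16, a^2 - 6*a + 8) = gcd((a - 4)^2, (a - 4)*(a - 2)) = a - 4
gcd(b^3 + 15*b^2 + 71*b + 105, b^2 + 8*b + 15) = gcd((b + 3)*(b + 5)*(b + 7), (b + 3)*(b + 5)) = b^2 + 8*b + 15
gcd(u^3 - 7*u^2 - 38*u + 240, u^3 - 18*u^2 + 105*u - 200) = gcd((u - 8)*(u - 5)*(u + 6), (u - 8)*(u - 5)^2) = u^2 - 13*u + 40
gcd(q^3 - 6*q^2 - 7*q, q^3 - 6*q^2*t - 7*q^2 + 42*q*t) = q^2 - 7*q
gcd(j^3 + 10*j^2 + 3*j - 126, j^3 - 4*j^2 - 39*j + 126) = j^2 + 3*j - 18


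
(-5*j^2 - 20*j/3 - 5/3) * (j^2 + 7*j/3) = -5*j^4 - 55*j^3/3 - 155*j^2/9 - 35*j/9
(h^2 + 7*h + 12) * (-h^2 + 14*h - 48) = -h^4 + 7*h^3 + 38*h^2 - 168*h - 576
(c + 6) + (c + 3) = 2*c + 9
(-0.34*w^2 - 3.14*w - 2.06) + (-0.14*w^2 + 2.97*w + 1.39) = -0.48*w^2 - 0.17*w - 0.67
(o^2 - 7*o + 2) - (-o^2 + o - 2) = 2*o^2 - 8*o + 4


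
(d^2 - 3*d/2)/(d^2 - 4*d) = (d - 3/2)/(d - 4)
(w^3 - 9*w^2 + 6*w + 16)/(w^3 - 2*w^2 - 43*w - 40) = (w - 2)/(w + 5)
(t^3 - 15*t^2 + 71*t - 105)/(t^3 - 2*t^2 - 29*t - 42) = (t^2 - 8*t + 15)/(t^2 + 5*t + 6)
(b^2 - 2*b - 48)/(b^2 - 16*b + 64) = (b + 6)/(b - 8)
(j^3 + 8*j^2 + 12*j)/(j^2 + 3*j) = (j^2 + 8*j + 12)/(j + 3)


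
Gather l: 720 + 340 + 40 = 1100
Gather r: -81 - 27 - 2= -110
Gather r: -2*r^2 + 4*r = -2*r^2 + 4*r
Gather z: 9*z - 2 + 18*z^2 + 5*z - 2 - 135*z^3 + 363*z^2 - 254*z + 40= -135*z^3 + 381*z^2 - 240*z + 36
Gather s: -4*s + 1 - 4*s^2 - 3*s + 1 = -4*s^2 - 7*s + 2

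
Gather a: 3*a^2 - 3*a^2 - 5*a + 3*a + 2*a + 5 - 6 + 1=0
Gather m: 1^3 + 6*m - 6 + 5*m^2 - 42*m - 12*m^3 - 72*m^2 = -12*m^3 - 67*m^2 - 36*m - 5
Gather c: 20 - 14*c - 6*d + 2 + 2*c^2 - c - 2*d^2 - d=2*c^2 - 15*c - 2*d^2 - 7*d + 22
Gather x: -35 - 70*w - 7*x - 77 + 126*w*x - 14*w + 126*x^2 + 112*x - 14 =-84*w + 126*x^2 + x*(126*w + 105) - 126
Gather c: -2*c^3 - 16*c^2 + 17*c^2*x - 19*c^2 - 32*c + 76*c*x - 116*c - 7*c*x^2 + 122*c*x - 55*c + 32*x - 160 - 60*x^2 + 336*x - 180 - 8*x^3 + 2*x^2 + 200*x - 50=-2*c^3 + c^2*(17*x - 35) + c*(-7*x^2 + 198*x - 203) - 8*x^3 - 58*x^2 + 568*x - 390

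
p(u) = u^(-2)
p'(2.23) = -0.18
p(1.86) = 0.29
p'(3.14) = -0.06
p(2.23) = 0.20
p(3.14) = 0.10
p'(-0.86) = 3.14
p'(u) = -2/u^3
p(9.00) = 0.01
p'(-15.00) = 0.00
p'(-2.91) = 0.08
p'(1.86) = -0.31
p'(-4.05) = 0.03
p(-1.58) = 0.40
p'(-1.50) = 0.59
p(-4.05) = 0.06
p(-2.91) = 0.12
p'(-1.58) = 0.51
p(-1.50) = 0.44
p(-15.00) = 0.00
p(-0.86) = 1.35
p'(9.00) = 0.00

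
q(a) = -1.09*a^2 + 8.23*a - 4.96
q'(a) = 8.23 - 2.18*a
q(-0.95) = -13.76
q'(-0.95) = 10.30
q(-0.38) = -8.24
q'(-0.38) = 9.06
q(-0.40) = -8.43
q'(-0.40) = 9.10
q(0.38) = -1.99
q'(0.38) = 7.40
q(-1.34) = -17.95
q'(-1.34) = 11.15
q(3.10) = 10.08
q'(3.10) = 1.47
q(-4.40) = -62.27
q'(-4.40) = 17.82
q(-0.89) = -13.15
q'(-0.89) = 10.17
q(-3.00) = -39.46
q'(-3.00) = 14.77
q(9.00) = -19.18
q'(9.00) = -11.39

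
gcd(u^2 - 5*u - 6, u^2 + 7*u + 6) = u + 1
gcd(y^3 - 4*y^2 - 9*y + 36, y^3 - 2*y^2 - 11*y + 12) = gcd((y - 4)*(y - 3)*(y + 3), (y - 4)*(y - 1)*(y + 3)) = y^2 - y - 12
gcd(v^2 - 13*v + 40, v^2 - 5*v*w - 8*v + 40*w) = v - 8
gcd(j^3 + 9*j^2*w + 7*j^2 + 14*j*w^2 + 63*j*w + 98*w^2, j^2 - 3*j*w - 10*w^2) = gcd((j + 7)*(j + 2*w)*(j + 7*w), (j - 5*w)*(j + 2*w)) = j + 2*w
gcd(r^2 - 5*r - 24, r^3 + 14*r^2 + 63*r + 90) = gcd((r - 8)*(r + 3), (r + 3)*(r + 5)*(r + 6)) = r + 3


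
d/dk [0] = 0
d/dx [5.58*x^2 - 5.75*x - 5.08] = 11.16*x - 5.75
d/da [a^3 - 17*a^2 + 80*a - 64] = 3*a^2 - 34*a + 80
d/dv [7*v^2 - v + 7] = 14*v - 1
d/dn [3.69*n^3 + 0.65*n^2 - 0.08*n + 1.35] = 11.07*n^2 + 1.3*n - 0.08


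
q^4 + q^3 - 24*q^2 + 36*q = q*(q - 3)*(q - 2)*(q + 6)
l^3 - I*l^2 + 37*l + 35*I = (l - 7*I)*(l + I)*(l + 5*I)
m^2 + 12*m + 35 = (m + 5)*(m + 7)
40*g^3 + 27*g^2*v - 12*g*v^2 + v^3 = (-8*g + v)*(-5*g + v)*(g + v)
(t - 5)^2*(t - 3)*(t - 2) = t^4 - 15*t^3 + 81*t^2 - 185*t + 150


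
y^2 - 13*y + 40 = (y - 8)*(y - 5)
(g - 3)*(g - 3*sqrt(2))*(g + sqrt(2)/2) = g^3 - 5*sqrt(2)*g^2/2 - 3*g^2 - 3*g + 15*sqrt(2)*g/2 + 9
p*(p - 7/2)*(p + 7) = p^3 + 7*p^2/2 - 49*p/2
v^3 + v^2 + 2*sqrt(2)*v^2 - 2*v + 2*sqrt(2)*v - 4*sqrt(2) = (v - 1)*(v + 2)*(v + 2*sqrt(2))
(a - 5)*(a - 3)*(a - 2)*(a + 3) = a^4 - 7*a^3 + a^2 + 63*a - 90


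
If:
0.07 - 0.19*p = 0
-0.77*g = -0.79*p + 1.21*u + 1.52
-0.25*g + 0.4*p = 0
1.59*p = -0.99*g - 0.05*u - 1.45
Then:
No Solution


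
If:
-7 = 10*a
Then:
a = -7/10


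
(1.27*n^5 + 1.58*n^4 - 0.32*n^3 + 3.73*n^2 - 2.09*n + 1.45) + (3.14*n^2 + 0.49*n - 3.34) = 1.27*n^5 + 1.58*n^4 - 0.32*n^3 + 6.87*n^2 - 1.6*n - 1.89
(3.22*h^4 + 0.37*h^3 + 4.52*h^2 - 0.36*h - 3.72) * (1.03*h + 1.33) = 3.3166*h^5 + 4.6637*h^4 + 5.1477*h^3 + 5.6408*h^2 - 4.3104*h - 4.9476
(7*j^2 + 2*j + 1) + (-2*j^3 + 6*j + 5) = -2*j^3 + 7*j^2 + 8*j + 6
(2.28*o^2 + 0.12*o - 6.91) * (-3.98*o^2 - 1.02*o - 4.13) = -9.0744*o^4 - 2.8032*o^3 + 17.963*o^2 + 6.5526*o + 28.5383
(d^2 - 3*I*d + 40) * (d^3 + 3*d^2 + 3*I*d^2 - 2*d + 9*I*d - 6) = d^5 + 3*d^4 + 47*d^3 + 141*d^2 + 126*I*d^2 - 80*d + 378*I*d - 240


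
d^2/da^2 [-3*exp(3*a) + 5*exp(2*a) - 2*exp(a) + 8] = (-27*exp(2*a) + 20*exp(a) - 2)*exp(a)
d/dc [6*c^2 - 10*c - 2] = 12*c - 10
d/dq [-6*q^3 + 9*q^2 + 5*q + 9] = -18*q^2 + 18*q + 5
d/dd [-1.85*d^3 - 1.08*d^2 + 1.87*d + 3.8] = -5.55*d^2 - 2.16*d + 1.87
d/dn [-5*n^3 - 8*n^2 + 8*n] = -15*n^2 - 16*n + 8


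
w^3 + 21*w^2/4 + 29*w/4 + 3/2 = (w + 1/4)*(w + 2)*(w + 3)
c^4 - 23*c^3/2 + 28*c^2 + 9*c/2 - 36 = (c - 8)*(c - 3)*(c - 3/2)*(c + 1)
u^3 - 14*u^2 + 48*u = u*(u - 8)*(u - 6)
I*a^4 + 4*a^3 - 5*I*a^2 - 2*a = a*(a - 2*I)*(a - I)*(I*a + 1)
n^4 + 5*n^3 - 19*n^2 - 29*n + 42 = (n - 3)*(n - 1)*(n + 2)*(n + 7)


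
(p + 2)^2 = p^2 + 4*p + 4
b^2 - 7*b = b*(b - 7)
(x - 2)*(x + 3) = x^2 + x - 6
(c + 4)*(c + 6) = c^2 + 10*c + 24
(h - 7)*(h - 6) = h^2 - 13*h + 42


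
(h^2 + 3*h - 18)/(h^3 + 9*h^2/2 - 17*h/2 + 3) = 2*(h - 3)/(2*h^2 - 3*h + 1)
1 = 1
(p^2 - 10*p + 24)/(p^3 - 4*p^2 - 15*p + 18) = (p - 4)/(p^2 + 2*p - 3)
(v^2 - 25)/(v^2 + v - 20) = (v - 5)/(v - 4)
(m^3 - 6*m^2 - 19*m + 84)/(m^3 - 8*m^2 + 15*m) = (m^2 - 3*m - 28)/(m*(m - 5))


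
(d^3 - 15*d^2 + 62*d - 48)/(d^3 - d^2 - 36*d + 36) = (d - 8)/(d + 6)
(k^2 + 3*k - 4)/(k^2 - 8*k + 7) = (k + 4)/(k - 7)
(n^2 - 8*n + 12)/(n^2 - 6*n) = (n - 2)/n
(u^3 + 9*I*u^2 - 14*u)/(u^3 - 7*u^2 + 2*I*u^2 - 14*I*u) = (u + 7*I)/(u - 7)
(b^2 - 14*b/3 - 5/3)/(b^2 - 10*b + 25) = (b + 1/3)/(b - 5)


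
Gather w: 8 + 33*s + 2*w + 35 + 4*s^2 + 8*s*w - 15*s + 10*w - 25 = 4*s^2 + 18*s + w*(8*s + 12) + 18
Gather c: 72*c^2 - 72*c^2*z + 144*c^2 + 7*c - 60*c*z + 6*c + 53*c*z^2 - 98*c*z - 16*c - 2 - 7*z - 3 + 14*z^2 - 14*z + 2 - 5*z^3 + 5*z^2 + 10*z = c^2*(216 - 72*z) + c*(53*z^2 - 158*z - 3) - 5*z^3 + 19*z^2 - 11*z - 3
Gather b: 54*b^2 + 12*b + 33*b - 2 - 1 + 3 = 54*b^2 + 45*b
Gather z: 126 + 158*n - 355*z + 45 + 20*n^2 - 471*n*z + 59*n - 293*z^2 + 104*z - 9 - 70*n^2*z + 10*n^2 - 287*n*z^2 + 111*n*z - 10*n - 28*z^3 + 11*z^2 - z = 30*n^2 + 207*n - 28*z^3 + z^2*(-287*n - 282) + z*(-70*n^2 - 360*n - 252) + 162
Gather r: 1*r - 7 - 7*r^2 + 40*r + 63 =-7*r^2 + 41*r + 56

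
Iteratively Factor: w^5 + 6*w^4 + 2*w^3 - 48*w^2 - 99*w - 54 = (w - 3)*(w^4 + 9*w^3 + 29*w^2 + 39*w + 18) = (w - 3)*(w + 3)*(w^3 + 6*w^2 + 11*w + 6) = (w - 3)*(w + 1)*(w + 3)*(w^2 + 5*w + 6) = (w - 3)*(w + 1)*(w + 3)^2*(w + 2)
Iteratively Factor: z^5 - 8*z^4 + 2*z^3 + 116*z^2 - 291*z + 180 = (z - 5)*(z^4 - 3*z^3 - 13*z^2 + 51*z - 36) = (z - 5)*(z - 1)*(z^3 - 2*z^2 - 15*z + 36) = (z - 5)*(z - 1)*(z + 4)*(z^2 - 6*z + 9) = (z - 5)*(z - 3)*(z - 1)*(z + 4)*(z - 3)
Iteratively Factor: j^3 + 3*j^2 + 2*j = (j)*(j^2 + 3*j + 2) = j*(j + 2)*(j + 1)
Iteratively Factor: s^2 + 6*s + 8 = (s + 2)*(s + 4)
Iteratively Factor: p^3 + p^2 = (p + 1)*(p^2) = p*(p + 1)*(p)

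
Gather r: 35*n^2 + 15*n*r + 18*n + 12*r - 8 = 35*n^2 + 18*n + r*(15*n + 12) - 8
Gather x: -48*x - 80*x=-128*x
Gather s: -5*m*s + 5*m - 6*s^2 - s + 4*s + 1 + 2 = 5*m - 6*s^2 + s*(3 - 5*m) + 3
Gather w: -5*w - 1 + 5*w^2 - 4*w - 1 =5*w^2 - 9*w - 2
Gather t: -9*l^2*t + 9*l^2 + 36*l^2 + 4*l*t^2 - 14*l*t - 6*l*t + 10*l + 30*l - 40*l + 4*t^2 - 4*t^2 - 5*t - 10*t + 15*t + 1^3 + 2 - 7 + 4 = 45*l^2 + 4*l*t^2 + t*(-9*l^2 - 20*l)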